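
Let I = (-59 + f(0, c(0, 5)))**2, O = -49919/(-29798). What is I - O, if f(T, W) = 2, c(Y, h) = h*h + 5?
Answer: 96763783/29798 ≈ 3247.3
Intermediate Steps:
c(Y, h) = 5 + h**2 (c(Y, h) = h**2 + 5 = 5 + h**2)
O = 49919/29798 (O = -49919*(-1/29798) = 49919/29798 ≈ 1.6752)
I = 3249 (I = (-59 + 2)**2 = (-57)**2 = 3249)
I - O = 3249 - 1*49919/29798 = 3249 - 49919/29798 = 96763783/29798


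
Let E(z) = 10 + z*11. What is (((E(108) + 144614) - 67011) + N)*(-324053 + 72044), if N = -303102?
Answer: 56525870709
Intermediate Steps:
E(z) = 10 + 11*z
(((E(108) + 144614) - 67011) + N)*(-324053 + 72044) = ((((10 + 11*108) + 144614) - 67011) - 303102)*(-324053 + 72044) = ((((10 + 1188) + 144614) - 67011) - 303102)*(-252009) = (((1198 + 144614) - 67011) - 303102)*(-252009) = ((145812 - 67011) - 303102)*(-252009) = (78801 - 303102)*(-252009) = -224301*(-252009) = 56525870709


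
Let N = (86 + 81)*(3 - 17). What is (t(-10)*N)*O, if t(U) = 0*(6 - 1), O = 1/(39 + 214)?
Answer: 0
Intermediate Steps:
O = 1/253 ≈ 0.0039526
t(U) = 0 (t(U) = 0*5 = 0)
N = -2338 (N = 167*(-14) = -2338)
(t(-10)*N)*O = (0*(-2338))*(1/253) = 0*(1/253) = 0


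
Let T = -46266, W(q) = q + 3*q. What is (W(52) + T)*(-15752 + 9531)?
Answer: 286526818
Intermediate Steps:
W(q) = 4*q
(W(52) + T)*(-15752 + 9531) = (4*52 - 46266)*(-15752 + 9531) = (208 - 46266)*(-6221) = -46058*(-6221) = 286526818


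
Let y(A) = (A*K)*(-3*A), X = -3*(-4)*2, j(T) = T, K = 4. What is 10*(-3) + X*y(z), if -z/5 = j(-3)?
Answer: -64830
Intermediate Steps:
z = 15 (z = -5*(-3) = 15)
X = 24 (X = 12*2 = 24)
y(A) = -12*A² (y(A) = (A*4)*(-3*A) = (4*A)*(-3*A) = -12*A²)
10*(-3) + X*y(z) = 10*(-3) + 24*(-12*15²) = -30 + 24*(-12*225) = -30 + 24*(-2700) = -30 - 64800 = -64830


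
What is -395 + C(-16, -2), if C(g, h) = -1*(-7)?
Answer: -388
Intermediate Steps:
C(g, h) = 7
-395 + C(-16, -2) = -395 + 7 = -388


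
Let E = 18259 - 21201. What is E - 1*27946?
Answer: -30888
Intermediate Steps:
E = -2942
E - 1*27946 = -2942 - 1*27946 = -2942 - 27946 = -30888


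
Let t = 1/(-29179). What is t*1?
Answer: -1/29179 ≈ -3.4271e-5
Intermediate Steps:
t = -1/29179 ≈ -3.4271e-5
t*1 = -1/29179*1 = -1/29179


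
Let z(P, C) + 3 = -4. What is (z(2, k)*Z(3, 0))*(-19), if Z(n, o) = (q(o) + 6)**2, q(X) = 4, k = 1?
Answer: 13300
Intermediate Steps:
z(P, C) = -7 (z(P, C) = -3 - 4 = -7)
Z(n, o) = 100 (Z(n, o) = (4 + 6)**2 = 10**2 = 100)
(z(2, k)*Z(3, 0))*(-19) = -7*100*(-19) = -700*(-19) = 13300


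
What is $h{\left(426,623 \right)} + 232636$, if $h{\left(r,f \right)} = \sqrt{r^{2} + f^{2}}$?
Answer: $232636 + \sqrt{569605} \approx 2.3339 \cdot 10^{5}$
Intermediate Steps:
$h{\left(r,f \right)} = \sqrt{f^{2} + r^{2}}$
$h{\left(426,623 \right)} + 232636 = \sqrt{623^{2} + 426^{2}} + 232636 = \sqrt{388129 + 181476} + 232636 = \sqrt{569605} + 232636 = 232636 + \sqrt{569605}$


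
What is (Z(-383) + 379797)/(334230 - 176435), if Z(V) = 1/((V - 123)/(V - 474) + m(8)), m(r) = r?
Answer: 2796066371/1161686790 ≈ 2.4069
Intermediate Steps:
Z(V) = 1/(8 + (-123 + V)/(-474 + V)) (Z(V) = 1/((V - 123)/(V - 474) + 8) = 1/((-123 + V)/(-474 + V) + 8) = 1/(8 + (-123 + V)/(-474 + V)))
(Z(-383) + 379797)/(334230 - 176435) = ((-474 - 383)/(9*(-435 - 383)) + 379797)/(334230 - 176435) = ((⅑)*(-857)/(-818) + 379797)/157795 = ((⅑)*(-1/818)*(-857) + 379797)*(1/157795) = (857/7362 + 379797)*(1/157795) = (2796066371/7362)*(1/157795) = 2796066371/1161686790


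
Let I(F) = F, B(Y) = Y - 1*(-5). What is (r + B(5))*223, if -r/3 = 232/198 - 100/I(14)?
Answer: 1437904/231 ≈ 6224.7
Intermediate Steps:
B(Y) = 5 + Y (B(Y) = Y + 5 = 5 + Y)
r = 4138/231 (r = -3*(232/198 - 100/14) = -3*(232*(1/198) - 100*1/14) = -3*(116/99 - 50/7) = -3*(-4138/693) = 4138/231 ≈ 17.913)
(r + B(5))*223 = (4138/231 + (5 + 5))*223 = (4138/231 + 10)*223 = (6448/231)*223 = 1437904/231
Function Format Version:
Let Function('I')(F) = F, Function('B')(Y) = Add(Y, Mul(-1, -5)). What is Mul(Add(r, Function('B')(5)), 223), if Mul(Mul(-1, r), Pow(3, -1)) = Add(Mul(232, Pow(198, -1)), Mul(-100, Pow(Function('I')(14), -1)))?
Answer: Rational(1437904, 231) ≈ 6224.7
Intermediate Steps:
Function('B')(Y) = Add(5, Y) (Function('B')(Y) = Add(Y, 5) = Add(5, Y))
r = Rational(4138, 231) (r = Mul(-3, Add(Mul(232, Pow(198, -1)), Mul(-100, Pow(14, -1)))) = Mul(-3, Add(Mul(232, Rational(1, 198)), Mul(-100, Rational(1, 14)))) = Mul(-3, Add(Rational(116, 99), Rational(-50, 7))) = Mul(-3, Rational(-4138, 693)) = Rational(4138, 231) ≈ 17.913)
Mul(Add(r, Function('B')(5)), 223) = Mul(Add(Rational(4138, 231), Add(5, 5)), 223) = Mul(Add(Rational(4138, 231), 10), 223) = Mul(Rational(6448, 231), 223) = Rational(1437904, 231)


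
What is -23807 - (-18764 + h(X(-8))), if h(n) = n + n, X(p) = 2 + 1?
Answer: -5049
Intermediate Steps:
X(p) = 3
h(n) = 2*n
-23807 - (-18764 + h(X(-8))) = -23807 - (-18764 + 2*3) = -23807 - (-18764 + 6) = -23807 - 1*(-18758) = -23807 + 18758 = -5049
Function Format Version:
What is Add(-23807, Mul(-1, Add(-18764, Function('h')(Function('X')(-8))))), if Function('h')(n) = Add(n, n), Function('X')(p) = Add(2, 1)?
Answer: -5049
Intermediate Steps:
Function('X')(p) = 3
Function('h')(n) = Mul(2, n)
Add(-23807, Mul(-1, Add(-18764, Function('h')(Function('X')(-8))))) = Add(-23807, Mul(-1, Add(-18764, Mul(2, 3)))) = Add(-23807, Mul(-1, Add(-18764, 6))) = Add(-23807, Mul(-1, -18758)) = Add(-23807, 18758) = -5049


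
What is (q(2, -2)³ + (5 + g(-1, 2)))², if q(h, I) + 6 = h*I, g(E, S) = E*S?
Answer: 994009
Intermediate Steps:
q(h, I) = -6 + I*h (q(h, I) = -6 + h*I = -6 + I*h)
(q(2, -2)³ + (5 + g(-1, 2)))² = ((-6 - 2*2)³ + (5 - 1*2))² = ((-6 - 4)³ + (5 - 2))² = ((-10)³ + 3)² = (-1000 + 3)² = (-997)² = 994009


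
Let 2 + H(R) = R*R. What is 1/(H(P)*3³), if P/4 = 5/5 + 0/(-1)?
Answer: 1/378 ≈ 0.0026455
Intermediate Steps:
P = 4 (P = 4*(5/5 + 0/(-1)) = 4*(5*(⅕) + 0*(-1)) = 4*(1 + 0) = 4*1 = 4)
H(R) = -2 + R² (H(R) = -2 + R*R = -2 + R²)
1/(H(P)*3³) = 1/((-2 + 4²)*3³) = 1/((-2 + 16)*27) = 1/(14*27) = 1/378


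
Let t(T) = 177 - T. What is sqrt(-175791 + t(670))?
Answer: 2*I*sqrt(44071) ≈ 419.86*I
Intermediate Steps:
sqrt(-175791 + t(670)) = sqrt(-175791 + (177 - 1*670)) = sqrt(-175791 + (177 - 670)) = sqrt(-175791 - 493) = sqrt(-176284) = 2*I*sqrt(44071)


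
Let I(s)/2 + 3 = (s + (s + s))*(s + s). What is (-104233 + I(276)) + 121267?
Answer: 931140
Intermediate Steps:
I(s) = -6 + 12*s**2 (I(s) = -6 + 2*((s + (s + s))*(s + s)) = -6 + 2*((s + 2*s)*(2*s)) = -6 + 2*((3*s)*(2*s)) = -6 + 2*(6*s**2) = -6 + 12*s**2)
(-104233 + I(276)) + 121267 = (-104233 + (-6 + 12*276**2)) + 121267 = (-104233 + (-6 + 12*76176)) + 121267 = (-104233 + (-6 + 914112)) + 121267 = (-104233 + 914106) + 121267 = 809873 + 121267 = 931140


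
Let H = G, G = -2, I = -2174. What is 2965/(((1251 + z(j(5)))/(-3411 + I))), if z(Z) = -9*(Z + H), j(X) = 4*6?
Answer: -16559525/1053 ≈ -15726.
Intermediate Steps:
H = -2
j(X) = 24
z(Z) = 18 - 9*Z (z(Z) = -9*(Z - 2) = -9*(-2 + Z) = 18 - 9*Z)
2965/(((1251 + z(j(5)))/(-3411 + I))) = 2965/(((1251 + (18 - 9*24))/(-3411 - 2174))) = 2965/(((1251 + (18 - 216))/(-5585))) = 2965/(((1251 - 198)*(-1/5585))) = 2965/((1053*(-1/5585))) = 2965/(-1053/5585) = 2965*(-5585/1053) = -16559525/1053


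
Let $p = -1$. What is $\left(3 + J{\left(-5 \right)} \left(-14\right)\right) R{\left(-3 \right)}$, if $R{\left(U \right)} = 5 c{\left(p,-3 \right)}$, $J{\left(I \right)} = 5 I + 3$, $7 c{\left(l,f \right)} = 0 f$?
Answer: $0$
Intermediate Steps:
$c{\left(l,f \right)} = 0$ ($c{\left(l,f \right)} = \frac{0 f}{7} = \frac{1}{7} \cdot 0 = 0$)
$J{\left(I \right)} = 3 + 5 I$
$R{\left(U \right)} = 0$ ($R{\left(U \right)} = 5 \cdot 0 = 0$)
$\left(3 + J{\left(-5 \right)} \left(-14\right)\right) R{\left(-3 \right)} = \left(3 + \left(3 + 5 \left(-5\right)\right) \left(-14\right)\right) 0 = \left(3 + \left(3 - 25\right) \left(-14\right)\right) 0 = \left(3 - -308\right) 0 = \left(3 + 308\right) 0 = 311 \cdot 0 = 0$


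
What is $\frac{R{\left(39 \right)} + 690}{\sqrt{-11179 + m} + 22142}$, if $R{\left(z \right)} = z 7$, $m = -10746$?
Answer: $\frac{21322746}{490290089} - \frac{4815 i \sqrt{877}}{490290089} \approx 0.04349 - 0.00029083 i$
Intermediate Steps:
$R{\left(z \right)} = 7 z$
$\frac{R{\left(39 \right)} + 690}{\sqrt{-11179 + m} + 22142} = \frac{7 \cdot 39 + 690}{\sqrt{-11179 - 10746} + 22142} = \frac{273 + 690}{\sqrt{-21925} + 22142} = \frac{963}{5 i \sqrt{877} + 22142} = \frac{963}{22142 + 5 i \sqrt{877}}$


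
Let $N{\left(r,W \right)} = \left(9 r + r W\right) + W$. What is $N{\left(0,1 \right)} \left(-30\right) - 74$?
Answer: $-104$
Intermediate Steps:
$N{\left(r,W \right)} = W + 9 r + W r$ ($N{\left(r,W \right)} = \left(9 r + W r\right) + W = W + 9 r + W r$)
$N{\left(0,1 \right)} \left(-30\right) - 74 = \left(1 + 9 \cdot 0 + 1 \cdot 0\right) \left(-30\right) - 74 = \left(1 + 0 + 0\right) \left(-30\right) - 74 = 1 \left(-30\right) - 74 = -30 - 74 = -104$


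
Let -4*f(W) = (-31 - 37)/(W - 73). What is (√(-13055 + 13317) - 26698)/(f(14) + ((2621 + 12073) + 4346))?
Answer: -1575182/1123343 + 59*√262/1123343 ≈ -1.4014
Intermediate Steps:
f(W) = 17/(-73 + W) (f(W) = -(-31 - 37)/(4*(W - 73)) = -(-17)/(-73 + W) = 17/(-73 + W))
(√(-13055 + 13317) - 26698)/(f(14) + ((2621 + 12073) + 4346)) = (√(-13055 + 13317) - 26698)/(17/(-73 + 14) + ((2621 + 12073) + 4346)) = (√262 - 26698)/(17/(-59) + (14694 + 4346)) = (-26698 + √262)/(17*(-1/59) + 19040) = (-26698 + √262)/(-17/59 + 19040) = (-26698 + √262)/(1123343/59) = (-26698 + √262)*(59/1123343) = -1575182/1123343 + 59*√262/1123343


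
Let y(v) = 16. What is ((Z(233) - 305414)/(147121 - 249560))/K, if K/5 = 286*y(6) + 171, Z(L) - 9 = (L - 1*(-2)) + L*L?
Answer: 250881/2431389665 ≈ 0.00010318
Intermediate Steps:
Z(L) = 11 + L + L² (Z(L) = 9 + ((L - 1*(-2)) + L*L) = 9 + ((L + 2) + L²) = 9 + ((2 + L) + L²) = 9 + (2 + L + L²) = 11 + L + L²)
K = 23735 (K = 5*(286*16 + 171) = 5*(4576 + 171) = 5*4747 = 23735)
((Z(233) - 305414)/(147121 - 249560))/K = (((11 + 233 + 233²) - 305414)/(147121 - 249560))/23735 = (((11 + 233 + 54289) - 305414)/(-102439))*(1/23735) = ((54533 - 305414)*(-1/102439))*(1/23735) = -250881*(-1/102439)*(1/23735) = (250881/102439)*(1/23735) = 250881/2431389665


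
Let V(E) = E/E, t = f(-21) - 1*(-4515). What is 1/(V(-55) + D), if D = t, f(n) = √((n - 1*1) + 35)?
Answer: 4516/20394243 - √13/20394243 ≈ 0.00022126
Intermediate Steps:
f(n) = √(34 + n) (f(n) = √((n - 1) + 35) = √((-1 + n) + 35) = √(34 + n))
t = 4515 + √13 (t = √(34 - 21) - 1*(-4515) = √13 + 4515 = 4515 + √13 ≈ 4518.6)
V(E) = 1
D = 4515 + √13 ≈ 4518.6
1/(V(-55) + D) = 1/(1 + (4515 + √13)) = 1/(4516 + √13)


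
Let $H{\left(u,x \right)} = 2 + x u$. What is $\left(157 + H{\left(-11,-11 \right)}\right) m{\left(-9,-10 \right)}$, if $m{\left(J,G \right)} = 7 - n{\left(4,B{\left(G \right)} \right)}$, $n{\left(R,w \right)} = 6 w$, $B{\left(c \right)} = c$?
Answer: $18760$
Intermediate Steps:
$H{\left(u,x \right)} = 2 + u x$
$m{\left(J,G \right)} = 7 - 6 G$
$\left(157 + H{\left(-11,-11 \right)}\right) m{\left(-9,-10 \right)} = \left(157 + \left(2 - -121\right)\right) \left(7 - -60\right) = \left(157 + \left(2 + 121\right)\right) \left(7 + 60\right) = \left(157 + 123\right) 67 = 280 \cdot 67 = 18760$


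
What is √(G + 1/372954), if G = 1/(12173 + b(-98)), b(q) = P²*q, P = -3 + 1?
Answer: √20869598940190/488196786 ≈ 0.0093575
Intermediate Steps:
P = -2
b(q) = 4*q (b(q) = (-2)²*q = 4*q)
G = 1/11781 (G = 1/(12173 + 4*(-98)) = 1/(12173 - 392) = 1/11781 ≈ 8.4882e-5)
√(G + 1/372954) = √(1/11781 + 1/372954) = √(128245/1464590358) = √20869598940190/488196786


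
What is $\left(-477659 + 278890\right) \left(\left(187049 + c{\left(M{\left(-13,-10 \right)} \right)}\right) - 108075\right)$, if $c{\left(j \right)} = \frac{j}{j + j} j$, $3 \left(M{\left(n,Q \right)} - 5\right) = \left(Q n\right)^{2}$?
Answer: $- \frac{97547675671}{6} \approx -1.6258 \cdot 10^{10}$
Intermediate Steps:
$M{\left(n,Q \right)} = 5 + \frac{Q^{2} n^{2}}{3}$ ($M{\left(n,Q \right)} = 5 + \frac{\left(Q n\right)^{2}}{3} = 5 + \frac{Q^{2} n^{2}}{3}$)
$c{\left(j \right)} = \frac{j}{2}$ ($c{\left(j \right)} = \frac{j}{2 j} j = \frac{1}{2 j} j j = \frac{j}{2}$)
$\left(-477659 + 278890\right) \left(\left(187049 + c{\left(M{\left(-13,-10 \right)} \right)}\right) - 108075\right) = \left(-477659 + 278890\right) \left(\left(187049 + \frac{5 + \frac{\left(-10\right)^{2} \left(-13\right)^{2}}{3}}{2}\right) - 108075\right) = - 198769 \left(\left(187049 + \frac{5 + \frac{1}{3} \cdot 100 \cdot 169}{2}\right) - 108075\right) = - 198769 \left(\left(187049 + \frac{5 + \frac{16900}{3}}{2}\right) - 108075\right) = - 198769 \left(\left(187049 + \frac{1}{2} \cdot \frac{16915}{3}\right) - 108075\right) = - 198769 \left(\left(187049 + \frac{16915}{6}\right) - 108075\right) = - 198769 \left(\frac{1139209}{6} - 108075\right) = \left(-198769\right) \frac{490759}{6} = - \frac{97547675671}{6}$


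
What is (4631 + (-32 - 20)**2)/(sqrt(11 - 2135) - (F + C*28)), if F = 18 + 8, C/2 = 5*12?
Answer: -2483631/1146712 - 4401*I*sqrt(59)/1146712 ≈ -2.1659 - 0.02948*I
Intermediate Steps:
C = 120 (C = 2*(5*12) = 2*60 = 120)
F = 26
(4631 + (-32 - 20)**2)/(sqrt(11 - 2135) - (F + C*28)) = (4631 + (-32 - 20)**2)/(sqrt(11 - 2135) - (26 + 120*28)) = (4631 + (-52)**2)/(sqrt(-2124) - (26 + 3360)) = (4631 + 2704)/(6*I*sqrt(59) - 1*3386) = 7335/(6*I*sqrt(59) - 3386) = 7335/(-3386 + 6*I*sqrt(59))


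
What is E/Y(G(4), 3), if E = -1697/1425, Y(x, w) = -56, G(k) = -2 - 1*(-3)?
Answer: 1697/79800 ≈ 0.021266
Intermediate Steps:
G(k) = 1 (G(k) = -2 + 3 = 1)
E = -1697/1425 (E = -1697*1/1425 = -1697/1425 ≈ -1.1909)
E/Y(G(4), 3) = -1697/1425/(-56) = -1697/1425*(-1/56) = 1697/79800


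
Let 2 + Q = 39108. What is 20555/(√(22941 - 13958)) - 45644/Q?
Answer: -22822/19553 + 20555*√8983/8983 ≈ 215.71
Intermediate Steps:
Q = 39106 (Q = -2 + 39108 = 39106)
20555/(√(22941 - 13958)) - 45644/Q = 20555/(√(22941 - 13958)) - 45644/39106 = 20555/(√8983) - 45644*1/39106 = 20555*(√8983/8983) - 22822/19553 = 20555*√8983/8983 - 22822/19553 = -22822/19553 + 20555*√8983/8983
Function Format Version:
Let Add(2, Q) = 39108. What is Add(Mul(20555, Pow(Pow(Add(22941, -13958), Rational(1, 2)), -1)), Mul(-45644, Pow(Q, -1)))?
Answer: Add(Rational(-22822, 19553), Mul(Rational(20555, 8983), Pow(8983, Rational(1, 2)))) ≈ 215.71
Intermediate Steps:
Q = 39106 (Q = Add(-2, 39108) = 39106)
Add(Mul(20555, Pow(Pow(Add(22941, -13958), Rational(1, 2)), -1)), Mul(-45644, Pow(Q, -1))) = Add(Mul(20555, Pow(Pow(Add(22941, -13958), Rational(1, 2)), -1)), Mul(-45644, Pow(39106, -1))) = Add(Mul(20555, Pow(Pow(8983, Rational(1, 2)), -1)), Mul(-45644, Rational(1, 39106))) = Add(Mul(20555, Mul(Rational(1, 8983), Pow(8983, Rational(1, 2)))), Rational(-22822, 19553)) = Add(Mul(Rational(20555, 8983), Pow(8983, Rational(1, 2))), Rational(-22822, 19553)) = Add(Rational(-22822, 19553), Mul(Rational(20555, 8983), Pow(8983, Rational(1, 2))))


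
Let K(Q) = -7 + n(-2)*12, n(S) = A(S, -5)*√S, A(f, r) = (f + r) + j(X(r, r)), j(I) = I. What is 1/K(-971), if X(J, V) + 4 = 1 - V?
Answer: I/(-7*I + 60*√2) ≈ -0.00096565 + 0.011705*I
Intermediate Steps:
X(J, V) = -3 - V (X(J, V) = -4 + (1 - V) = -3 - V)
A(f, r) = -3 + f (A(f, r) = (f + r) + (-3 - r) = -3 + f)
n(S) = √S*(-3 + S) (n(S) = (-3 + S)*√S = √S*(-3 + S))
K(Q) = -7 - 60*I*√2 (K(Q) = -7 + (√(-2)*(-3 - 2))*12 = -7 + ((I*√2)*(-5))*12 = -7 - 5*I*√2*12 = -7 - 60*I*√2)
1/K(-971) = 1/(-7 - 60*I*√2)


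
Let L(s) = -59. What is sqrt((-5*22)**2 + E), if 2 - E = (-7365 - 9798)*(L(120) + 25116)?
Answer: sqrt(430065393) ≈ 20738.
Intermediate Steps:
E = 430053293 (E = 2 - (-7365 - 9798)*(-59 + 25116) = 2 - (-17163)*25057 = 2 - 1*(-430053291) = 2 + 430053291 = 430053293)
sqrt((-5*22)**2 + E) = sqrt((-5*22)**2 + 430053293) = sqrt((-110)**2 + 430053293) = sqrt(12100 + 430053293) = sqrt(430065393)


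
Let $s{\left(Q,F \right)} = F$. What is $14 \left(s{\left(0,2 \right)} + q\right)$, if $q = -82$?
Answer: $-1120$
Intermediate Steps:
$14 \left(s{\left(0,2 \right)} + q\right) = 14 \left(2 - 82\right) = 14 \left(-80\right) = -1120$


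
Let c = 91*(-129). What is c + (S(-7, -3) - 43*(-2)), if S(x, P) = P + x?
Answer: -11663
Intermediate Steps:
c = -11739
c + (S(-7, -3) - 43*(-2)) = -11739 + ((-3 - 7) - 43*(-2)) = -11739 + (-10 + 86) = -11739 + 76 = -11663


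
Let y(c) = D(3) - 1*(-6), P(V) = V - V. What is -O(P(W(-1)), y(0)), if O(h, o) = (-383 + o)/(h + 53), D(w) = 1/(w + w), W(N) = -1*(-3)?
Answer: 2261/318 ≈ 7.1101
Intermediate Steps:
W(N) = 3
P(V) = 0
D(w) = 1/(2*w)
y(c) = 37/6 (y(c) = (½)/3 - 1*(-6) = (½)*(⅓) + 6 = ⅙ + 6 = 37/6)
O(h, o) = (-383 + o)/(53 + h)
-O(P(W(-1)), y(0)) = -(-383 + 37/6)/(53 + 0) = -(-2261)/(53*6) = -1*(-2261/318) = 2261/318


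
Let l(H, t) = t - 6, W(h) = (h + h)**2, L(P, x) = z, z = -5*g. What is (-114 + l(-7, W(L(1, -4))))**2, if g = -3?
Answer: 608400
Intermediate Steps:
z = 15 (z = -5*(-3) = 15)
L(P, x) = 15
W(h) = 4*h**2 (W(h) = (2*h)**2 = 4*h**2)
l(H, t) = -6 + t
(-114 + l(-7, W(L(1, -4))))**2 = (-114 + (-6 + 4*15**2))**2 = (-114 + (-6 + 4*225))**2 = (-114 + (-6 + 900))**2 = (-114 + 894)**2 = 780**2 = 608400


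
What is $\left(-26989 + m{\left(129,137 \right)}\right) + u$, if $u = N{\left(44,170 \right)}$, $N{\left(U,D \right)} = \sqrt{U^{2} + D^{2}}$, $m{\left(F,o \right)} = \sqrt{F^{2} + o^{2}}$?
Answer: $-26989 + \sqrt{35410} + 2 \sqrt{7709} \approx -26625.0$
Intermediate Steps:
$N{\left(U,D \right)} = \sqrt{D^{2} + U^{2}}$
$u = 2 \sqrt{7709}$ ($u = \sqrt{170^{2} + 44^{2}} = \sqrt{28900 + 1936} = \sqrt{30836} = 2 \sqrt{7709} \approx 175.6$)
$\left(-26989 + m{\left(129,137 \right)}\right) + u = \left(-26989 + \sqrt{129^{2} + 137^{2}}\right) + 2 \sqrt{7709} = \left(-26989 + \sqrt{16641 + 18769}\right) + 2 \sqrt{7709} = \left(-26989 + \sqrt{35410}\right) + 2 \sqrt{7709} = -26989 + \sqrt{35410} + 2 \sqrt{7709}$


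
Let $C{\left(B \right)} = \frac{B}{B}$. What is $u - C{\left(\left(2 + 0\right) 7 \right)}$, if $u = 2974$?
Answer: $2973$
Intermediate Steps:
$C{\left(B \right)} = 1$
$u - C{\left(\left(2 + 0\right) 7 \right)} = 2974 - 1 = 2973$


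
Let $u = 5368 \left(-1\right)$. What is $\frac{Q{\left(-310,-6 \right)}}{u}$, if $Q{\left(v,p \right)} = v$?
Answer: $\frac{155}{2684} \approx 0.05775$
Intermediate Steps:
$u = -5368$
$\frac{Q{\left(-310,-6 \right)}}{u} = - \frac{310}{-5368} = \left(-310\right) \left(- \frac{1}{5368}\right) = \frac{155}{2684}$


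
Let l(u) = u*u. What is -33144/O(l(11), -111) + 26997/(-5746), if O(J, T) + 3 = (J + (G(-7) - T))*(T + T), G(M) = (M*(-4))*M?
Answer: -651169/1177930 ≈ -0.55281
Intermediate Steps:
l(u) = u²
G(M) = -4*M² (G(M) = (-4*M)*M = -4*M²)
O(J, T) = -3 + 2*T*(-196 + J - T) (O(J, T) = -3 + (J + (-4*(-7)² - T))*(T + T) = -3 + (J + (-4*49 - T))*(2*T) = -3 + (J + (-196 - T))*(2*T) = -3 + (-196 + J - T)*(2*T) = -3 + 2*T*(-196 + J - T))
-33144/O(l(11), -111) + 26997/(-5746) = -33144/(-3 - 392*(-111) - 2*(-111)² + 2*11²*(-111)) + 26997/(-5746) = -33144/(-3 + 43512 - 2*12321 + 2*121*(-111)) + 26997*(-1/5746) = -33144/(-3 + 43512 - 24642 - 26862) - 26997/5746 = -33144/(-7995) - 26997/5746 = -33144*(-1/7995) - 26997/5746 = 11048/2665 - 26997/5746 = -651169/1177930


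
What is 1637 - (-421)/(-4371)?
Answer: 7154906/4371 ≈ 1636.9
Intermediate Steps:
1637 - (-421)/(-4371) = 1637 - (-421)*(-1)/4371 = 1637 - 1*421/4371 = 1637 - 421/4371 = 7154906/4371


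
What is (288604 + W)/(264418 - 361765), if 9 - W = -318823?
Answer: -607436/97347 ≈ -6.2399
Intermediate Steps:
W = 318832 (W = 9 - 1*(-318823) = 9 + 318823 = 318832)
(288604 + W)/(264418 - 361765) = (288604 + 318832)/(264418 - 361765) = 607436/(-97347) = 607436*(-1/97347) = -607436/97347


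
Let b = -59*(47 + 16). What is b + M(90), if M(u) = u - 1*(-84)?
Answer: -3543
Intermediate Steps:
M(u) = 84 + u (M(u) = u + 84 = 84 + u)
b = -3717 (b = -59*63 = -3717)
b + M(90) = -3717 + (84 + 90) = -3717 + 174 = -3543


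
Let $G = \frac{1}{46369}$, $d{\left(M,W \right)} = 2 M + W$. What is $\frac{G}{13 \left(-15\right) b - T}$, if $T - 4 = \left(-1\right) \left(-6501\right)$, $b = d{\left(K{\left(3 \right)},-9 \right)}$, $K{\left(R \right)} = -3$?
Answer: $- \frac{1}{166001020} \approx -6.0241 \cdot 10^{-9}$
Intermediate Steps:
$d{\left(M,W \right)} = W + 2 M$
$G = \frac{1}{46369} \approx 2.1566 \cdot 10^{-5}$
$b = -15$ ($b = -9 + 2 \left(-3\right) = -9 - 6 = -15$)
$T = 6505$ ($T = 4 - -6501 = 4 + 6501 = 6505$)
$\frac{G}{13 \left(-15\right) b - T} = \frac{1}{46369 \left(13 \left(-15\right) \left(-15\right) - 6505\right)} = \frac{1}{46369 \left(\left(-195\right) \left(-15\right) - 6505\right)} = \frac{1}{46369 \left(2925 - 6505\right)} = \frac{1}{46369 \left(-3580\right)} = \frac{1}{46369} \left(- \frac{1}{3580}\right) = - \frac{1}{166001020}$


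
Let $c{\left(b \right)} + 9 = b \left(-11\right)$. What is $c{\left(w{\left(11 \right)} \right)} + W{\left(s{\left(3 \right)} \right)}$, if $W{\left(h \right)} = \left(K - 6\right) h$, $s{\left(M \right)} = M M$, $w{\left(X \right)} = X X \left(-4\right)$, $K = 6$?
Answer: $5315$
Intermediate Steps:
$w{\left(X \right)} = - 4 X^{2}$ ($w{\left(X \right)} = X^{2} \left(-4\right) = - 4 X^{2}$)
$s{\left(M \right)} = M^{2}$
$W{\left(h \right)} = 0$ ($W{\left(h \right)} = \left(6 - 6\right) h = 0 h = 0$)
$c{\left(b \right)} = -9 - 11 b$ ($c{\left(b \right)} = -9 + b \left(-11\right) = -9 - 11 b$)
$c{\left(w{\left(11 \right)} \right)} + W{\left(s{\left(3 \right)} \right)} = \left(-9 - 11 \left(- 4 \cdot 11^{2}\right)\right) + 0 = \left(-9 - 11 \left(\left(-4\right) 121\right)\right) + 0 = \left(-9 - -5324\right) + 0 = \left(-9 + 5324\right) + 0 = 5315 + 0 = 5315$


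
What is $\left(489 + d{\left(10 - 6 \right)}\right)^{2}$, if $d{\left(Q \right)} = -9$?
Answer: $230400$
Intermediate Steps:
$\left(489 + d{\left(10 - 6 \right)}\right)^{2} = \left(489 - 9\right)^{2} = 480^{2} = 230400$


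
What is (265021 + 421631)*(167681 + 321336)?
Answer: 335784501084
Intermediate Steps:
(265021 + 421631)*(167681 + 321336) = 686652*489017 = 335784501084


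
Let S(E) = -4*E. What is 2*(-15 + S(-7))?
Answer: 26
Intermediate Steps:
2*(-15 + S(-7)) = 2*(-15 - 4*(-7)) = 2*(-15 + 28) = 2*13 = 26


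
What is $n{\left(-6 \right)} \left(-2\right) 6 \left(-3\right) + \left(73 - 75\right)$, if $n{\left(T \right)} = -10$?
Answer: $-362$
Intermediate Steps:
$n{\left(-6 \right)} \left(-2\right) 6 \left(-3\right) + \left(73 - 75\right) = - 10 \left(-2\right) 6 \left(-3\right) + \left(73 - 75\right) = - 10 \left(\left(-12\right) \left(-3\right)\right) + \left(73 - 75\right) = \left(-10\right) 36 - 2 = -360 - 2 = -362$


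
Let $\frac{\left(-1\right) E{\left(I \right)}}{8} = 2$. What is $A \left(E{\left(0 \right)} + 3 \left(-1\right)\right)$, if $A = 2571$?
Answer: $-48849$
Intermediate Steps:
$E{\left(I \right)} = -16$ ($E{\left(I \right)} = \left(-8\right) 2 = -16$)
$A \left(E{\left(0 \right)} + 3 \left(-1\right)\right) = 2571 \left(-16 + 3 \left(-1\right)\right) = 2571 \left(-16 - 3\right) = 2571 \left(-19\right) = -48849$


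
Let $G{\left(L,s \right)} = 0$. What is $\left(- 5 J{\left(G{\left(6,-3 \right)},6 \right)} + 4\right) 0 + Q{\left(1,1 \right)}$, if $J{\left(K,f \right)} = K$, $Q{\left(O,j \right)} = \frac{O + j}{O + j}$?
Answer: $1$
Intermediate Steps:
$Q{\left(O,j \right)} = 1$
$\left(- 5 J{\left(G{\left(6,-3 \right)},6 \right)} + 4\right) 0 + Q{\left(1,1 \right)} = \left(\left(-5\right) 0 + 4\right) 0 + 1 = \left(0 + 4\right) 0 + 1 = 4 \cdot 0 + 1 = 0 + 1 = 1$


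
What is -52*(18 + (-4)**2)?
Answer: -1768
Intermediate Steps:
-52*(18 + (-4)**2) = -52*(18 + 16) = -52*34 = -1768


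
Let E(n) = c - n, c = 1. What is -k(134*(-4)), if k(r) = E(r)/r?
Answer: 537/536 ≈ 1.0019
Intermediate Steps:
E(n) = 1 - n
k(r) = (1 - r)/r
-k(134*(-4)) = -(1 - 134*(-4))/(134*(-4)) = -(1 - 1*(-536))/(-536) = -(-1)*(1 + 536)/536 = -(-1)*537/536 = -1*(-537/536) = 537/536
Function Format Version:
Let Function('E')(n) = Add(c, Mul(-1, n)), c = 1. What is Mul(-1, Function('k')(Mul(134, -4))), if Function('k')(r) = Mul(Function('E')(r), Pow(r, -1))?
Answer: Rational(537, 536) ≈ 1.0019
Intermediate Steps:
Function('E')(n) = Add(1, Mul(-1, n))
Function('k')(r) = Mul(Pow(r, -1), Add(1, Mul(-1, r))) (Function('k')(r) = Mul(Add(1, Mul(-1, r)), Pow(r, -1)) = Mul(Pow(r, -1), Add(1, Mul(-1, r))))
Mul(-1, Function('k')(Mul(134, -4))) = Mul(-1, Mul(Pow(Mul(134, -4), -1), Add(1, Mul(-1, Mul(134, -4))))) = Mul(-1, Mul(Pow(-536, -1), Add(1, Mul(-1, -536)))) = Mul(-1, Mul(Rational(-1, 536), Add(1, 536))) = Mul(-1, Mul(Rational(-1, 536), 537)) = Mul(-1, Rational(-537, 536)) = Rational(537, 536)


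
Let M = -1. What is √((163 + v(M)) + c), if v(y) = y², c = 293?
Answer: √457 ≈ 21.378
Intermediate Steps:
√((163 + v(M)) + c) = √((163 + (-1)²) + 293) = √((163 + 1) + 293) = √(164 + 293) = √457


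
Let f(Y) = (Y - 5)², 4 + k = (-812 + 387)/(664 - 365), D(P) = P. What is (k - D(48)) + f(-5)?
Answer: 13927/299 ≈ 46.579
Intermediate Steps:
k = -1621/299 (k = -4 + (-812 + 387)/(664 - 365) = -4 - 425/299 = -1621/299 ≈ -5.4214)
f(Y) = (-5 + Y)²
(k - D(48)) + f(-5) = (-1621/299 - 1*48) + (-5 - 5)² = (-1621/299 - 48) + (-10)² = -15973/299 + 100 = 13927/299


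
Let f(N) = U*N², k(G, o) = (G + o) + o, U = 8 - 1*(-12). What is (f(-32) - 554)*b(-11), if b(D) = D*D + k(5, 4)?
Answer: 2670084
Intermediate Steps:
U = 20 (U = 8 + 12 = 20)
k(G, o) = G + 2*o
b(D) = 13 + D² (b(D) = D*D + (5 + 2*4) = D² + (5 + 8) = D² + 13 = 13 + D²)
f(N) = 20*N²
(f(-32) - 554)*b(-11) = (20*(-32)² - 554)*(13 + (-11)²) = (20*1024 - 554)*(13 + 121) = (20480 - 554)*134 = 19926*134 = 2670084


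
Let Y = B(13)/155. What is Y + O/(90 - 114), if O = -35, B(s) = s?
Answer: 5737/3720 ≈ 1.5422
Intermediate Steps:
Y = 13/155 ≈ 0.083871
Y + O/(90 - 114) = 13/155 - 35/(90 - 114) = 13/155 - 35/(-24) = 13/155 - 1/24*(-35) = 13/155 + 35/24 = 5737/3720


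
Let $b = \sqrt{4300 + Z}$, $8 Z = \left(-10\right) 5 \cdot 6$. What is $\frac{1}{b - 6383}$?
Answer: $- \frac{12766}{81476853} - \frac{5 \sqrt{682}}{81476853} \approx -0.00015829$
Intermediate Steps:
$Z = - \frac{75}{2}$ ($Z = \frac{\left(-10\right) 5 \cdot 6}{8} = \frac{\left(-50\right) 6}{8} = \frac{1}{8} \left(-300\right) = - \frac{75}{2} \approx -37.5$)
$b = \frac{5 \sqrt{682}}{2}$ ($b = \sqrt{4300 - \frac{75}{2}} = \sqrt{\frac{8525}{2}} = \frac{5 \sqrt{682}}{2} \approx 65.288$)
$\frac{1}{b - 6383} = \frac{1}{\frac{5 \sqrt{682}}{2} - 6383} = \frac{1}{-6383 + \frac{5 \sqrt{682}}{2}}$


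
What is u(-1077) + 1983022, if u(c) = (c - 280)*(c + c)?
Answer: 4906000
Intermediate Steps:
u(c) = 2*c*(-280 + c) (u(c) = (-280 + c)*(2*c) = 2*c*(-280 + c))
u(-1077) + 1983022 = 2*(-1077)*(-280 - 1077) + 1983022 = 2*(-1077)*(-1357) + 1983022 = 2922978 + 1983022 = 4906000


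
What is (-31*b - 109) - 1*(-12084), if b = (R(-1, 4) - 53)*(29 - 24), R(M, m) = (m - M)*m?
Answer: 17090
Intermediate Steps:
R(M, m) = m*(m - M)
b = -165 (b = (4*(4 - 1*(-1)) - 53)*(29 - 24) = (4*(4 + 1) - 53)*5 = (4*5 - 53)*5 = (20 - 53)*5 = -33*5 = -165)
(-31*b - 109) - 1*(-12084) = (-31*(-165) - 109) - 1*(-12084) = (5115 - 109) + 12084 = 5006 + 12084 = 17090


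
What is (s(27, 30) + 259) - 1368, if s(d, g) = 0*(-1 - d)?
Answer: -1109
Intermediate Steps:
s(d, g) = 0
(s(27, 30) + 259) - 1368 = (0 + 259) - 1368 = 259 - 1368 = -1109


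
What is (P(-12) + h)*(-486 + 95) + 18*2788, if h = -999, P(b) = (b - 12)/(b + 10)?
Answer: 436101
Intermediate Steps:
P(b) = (-12 + b)/(10 + b)
(P(-12) + h)*(-486 + 95) + 18*2788 = ((-12 - 12)/(10 - 12) - 999)*(-486 + 95) + 18*2788 = (-24/(-2) - 999)*(-391) + 50184 = (-½*(-24) - 999)*(-391) + 50184 = (12 - 999)*(-391) + 50184 = -987*(-391) + 50184 = 385917 + 50184 = 436101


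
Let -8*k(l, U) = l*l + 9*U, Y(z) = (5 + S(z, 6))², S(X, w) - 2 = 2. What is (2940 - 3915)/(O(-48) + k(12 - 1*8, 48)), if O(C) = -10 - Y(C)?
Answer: 325/49 ≈ 6.6327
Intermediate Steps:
S(X, w) = 4 (S(X, w) = 2 + 2 = 4)
Y(z) = 81 (Y(z) = (5 + 4)² = 9² = 81)
k(l, U) = -9*U/8 - l²/8 (k(l, U) = -(l*l + 9*U)/8 = -(l² + 9*U)/8 = -9*U/8 - l²/8)
O(C) = -91 (O(C) = -10 - 1*81 = -10 - 81 = -91)
(2940 - 3915)/(O(-48) + k(12 - 1*8, 48)) = (2940 - 3915)/(-91 + (-9/8*48 - (12 - 1*8)²/8)) = -975/(-91 + (-54 - (12 - 8)²/8)) = -975/(-91 + (-54 - ⅛*4²)) = -975/(-91 + (-54 - ⅛*16)) = -975/(-91 + (-54 - 2)) = -975/(-91 - 56) = -975/(-147) = -975*(-1/147) = 325/49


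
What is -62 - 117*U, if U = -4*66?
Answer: 30826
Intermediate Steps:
U = -264
-62 - 117*U = -62 - 117*(-264) = -62 + 30888 = 30826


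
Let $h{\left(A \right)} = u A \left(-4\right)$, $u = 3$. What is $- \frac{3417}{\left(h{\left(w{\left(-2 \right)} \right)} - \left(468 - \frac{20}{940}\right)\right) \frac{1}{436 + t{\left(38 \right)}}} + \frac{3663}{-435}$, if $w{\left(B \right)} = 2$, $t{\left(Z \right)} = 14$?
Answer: $\frac{10450851567}{3352835} \approx 3117.0$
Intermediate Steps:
$h{\left(A \right)} = - 12 A$ ($h{\left(A \right)} = 3 A \left(-4\right) = - 12 A$)
$- \frac{3417}{\left(h{\left(w{\left(-2 \right)} \right)} - \left(468 - \frac{20}{940}\right)\right) \frac{1}{436 + t{\left(38 \right)}}} + \frac{3663}{-435} = - \frac{3417}{\left(\left(-12\right) 2 - \left(468 - \frac{20}{940}\right)\right) \frac{1}{436 + 14}} + \frac{3663}{-435} = - \frac{3417}{\left(-24 + \left(20 \cdot \frac{1}{940} - 468\right)\right) \frac{1}{450}} + 3663 \left(- \frac{1}{435}\right) = - \frac{3417}{\left(-24 + \left(\frac{1}{47} - 468\right)\right) \frac{1}{450}} - \frac{1221}{145} = - \frac{3417}{\left(-24 - \frac{21995}{47}\right) \frac{1}{450}} - \frac{1221}{145} = - \frac{3417}{\left(- \frac{23123}{47}\right) \frac{1}{450}} - \frac{1221}{145} = - \frac{3417}{- \frac{23123}{21150}} - \frac{1221}{145} = \left(-3417\right) \left(- \frac{21150}{23123}\right) - \frac{1221}{145} = \frac{72269550}{23123} - \frac{1221}{145} = \frac{10450851567}{3352835}$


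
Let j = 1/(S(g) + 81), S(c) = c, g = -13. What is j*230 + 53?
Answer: 1917/34 ≈ 56.382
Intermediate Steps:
j = 1/68 (j = 1/(-13 + 81) = 1/68 ≈ 0.014706)
j*230 + 53 = (1/68)*230 + 53 = 115/34 + 53 = 1917/34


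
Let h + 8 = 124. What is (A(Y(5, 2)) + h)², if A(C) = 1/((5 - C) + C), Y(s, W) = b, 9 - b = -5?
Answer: 337561/25 ≈ 13502.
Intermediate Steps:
b = 14 (b = 9 - 1*(-5) = 9 + 5 = 14)
Y(s, W) = 14
h = 116 (h = -8 + 124 = 116)
A(C) = ⅕ (A(C) = 1/5 = ⅕)
(A(Y(5, 2)) + h)² = (⅕ + 116)² = (581/5)² = 337561/25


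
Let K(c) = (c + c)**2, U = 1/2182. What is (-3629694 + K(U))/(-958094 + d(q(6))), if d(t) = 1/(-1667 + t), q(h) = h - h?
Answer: 7202033125289671/1901048608908419 ≈ 3.7885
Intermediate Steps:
q(h) = 0
U = 1/2182 ≈ 0.00045829
K(c) = 4*c**2 (K(c) = (2*c)**2 = 4*c**2)
(-3629694 + K(U))/(-958094 + d(q(6))) = (-3629694 + 4*(1/2182)**2)/(-958094 + 1/(-1667 + 0)) = (-3629694 + 4*(1/4761124))/(-958094 + 1/(-1667)) = (-3629694 + 1/1190281)/(-958094 - 1/1667) = -4320355804013/(1190281*(-1597142699/1667)) = -4320355804013/1190281*(-1667/1597142699) = 7202033125289671/1901048608908419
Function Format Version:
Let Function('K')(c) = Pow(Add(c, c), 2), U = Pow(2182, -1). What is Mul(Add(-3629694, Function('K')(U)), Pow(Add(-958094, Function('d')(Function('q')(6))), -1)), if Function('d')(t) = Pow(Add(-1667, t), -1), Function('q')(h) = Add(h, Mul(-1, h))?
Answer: Rational(7202033125289671, 1901048608908419) ≈ 3.7885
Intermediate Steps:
Function('q')(h) = 0
U = Rational(1, 2182) ≈ 0.00045829
Function('K')(c) = Mul(4, Pow(c, 2)) (Function('K')(c) = Pow(Mul(2, c), 2) = Mul(4, Pow(c, 2)))
Mul(Add(-3629694, Function('K')(U)), Pow(Add(-958094, Function('d')(Function('q')(6))), -1)) = Mul(Add(-3629694, Mul(4, Pow(Rational(1, 2182), 2))), Pow(Add(-958094, Pow(Add(-1667, 0), -1)), -1)) = Mul(Add(-3629694, Mul(4, Rational(1, 4761124))), Pow(Add(-958094, Pow(-1667, -1)), -1)) = Mul(Add(-3629694, Rational(1, 1190281)), Pow(Add(-958094, Rational(-1, 1667)), -1)) = Mul(Rational(-4320355804013, 1190281), Pow(Rational(-1597142699, 1667), -1)) = Mul(Rational(-4320355804013, 1190281), Rational(-1667, 1597142699)) = Rational(7202033125289671, 1901048608908419)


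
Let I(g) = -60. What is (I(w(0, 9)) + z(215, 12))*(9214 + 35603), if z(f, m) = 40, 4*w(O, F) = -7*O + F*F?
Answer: -896340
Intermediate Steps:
w(O, F) = -7*O/4 + F²/4 (w(O, F) = (-7*O + F*F)/4 = (-7*O + F²)/4 = (F² - 7*O)/4 = -7*O/4 + F²/4)
(I(w(0, 9)) + z(215, 12))*(9214 + 35603) = (-60 + 40)*(9214 + 35603) = -20*44817 = -896340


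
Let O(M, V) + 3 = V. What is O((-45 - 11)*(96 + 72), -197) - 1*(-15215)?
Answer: 15015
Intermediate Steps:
O(M, V) = -3 + V
O((-45 - 11)*(96 + 72), -197) - 1*(-15215) = (-3 - 197) - 1*(-15215) = -200 + 15215 = 15015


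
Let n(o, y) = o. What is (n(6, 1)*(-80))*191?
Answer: -91680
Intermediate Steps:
(n(6, 1)*(-80))*191 = (6*(-80))*191 = -480*191 = -91680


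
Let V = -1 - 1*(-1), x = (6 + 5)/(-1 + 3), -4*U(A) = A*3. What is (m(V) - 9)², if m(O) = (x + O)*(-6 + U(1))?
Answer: 136161/64 ≈ 2127.5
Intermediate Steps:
U(A) = -3*A/4 (U(A) = -A*3/4 = -3*A/4)
x = 11/2 ≈ 5.5000
V = 0 (V = -1 + 1 = 0)
m(O) = -297/8 - 27*O/4 (m(O) = (11/2 + O)*(-6 - ¾*1) = (11/2 + O)*(-6 - ¾) = (11/2 + O)*(-27/4) = -297/8 - 27*O/4)
(m(V) - 9)² = ((-297/8 - 27/4*0) - 9)² = ((-297/8 + 0) - 9)² = (-297/8 - 9)² = (-369/8)² = 136161/64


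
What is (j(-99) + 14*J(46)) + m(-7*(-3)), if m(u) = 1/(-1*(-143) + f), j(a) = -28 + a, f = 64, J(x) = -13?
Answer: -63962/207 ≈ -309.00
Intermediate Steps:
m(u) = 1/207 (m(u) = 1/(-1*(-143) + 64) = 1/(143 + 64) = 1/207)
(j(-99) + 14*J(46)) + m(-7*(-3)) = ((-28 - 99) + 14*(-13)) + 1/207 = (-127 - 182) + 1/207 = -309 + 1/207 = -63962/207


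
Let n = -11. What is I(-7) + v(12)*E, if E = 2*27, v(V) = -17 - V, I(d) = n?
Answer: -1577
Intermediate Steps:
I(d) = -11
E = 54
I(-7) + v(12)*E = -11 + (-17 - 1*12)*54 = -11 + (-17 - 12)*54 = -11 - 29*54 = -11 - 1566 = -1577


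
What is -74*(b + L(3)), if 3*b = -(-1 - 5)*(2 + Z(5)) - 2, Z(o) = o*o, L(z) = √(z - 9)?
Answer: -11840/3 - 74*I*√6 ≈ -3946.7 - 181.26*I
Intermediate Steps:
L(z) = √(-9 + z)
Z(o) = o²
b = 160/3 (b = (-(-1 - 5)*(2 + 5²) - 2)/3 = (-(-6)*(2 + 25) - 2)/3 = (-(-6)*27 - 2)/3 = (-1*(-162) - 2)/3 = (162 - 2)/3 = (⅓)*160 = 160/3 ≈ 53.333)
-74*(b + L(3)) = -74*(160/3 + √(-9 + 3)) = -74*(160/3 + √(-6)) = -74*(160/3 + I*√6) = -11840/3 - 74*I*√6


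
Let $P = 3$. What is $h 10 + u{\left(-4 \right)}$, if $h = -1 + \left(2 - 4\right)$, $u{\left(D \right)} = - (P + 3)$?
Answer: $-36$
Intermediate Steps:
$u{\left(D \right)} = -6$ ($u{\left(D \right)} = - (3 + 3) = \left(-1\right) 6 = -6$)
$h = -3$ ($h = -1 - 2 = -3$)
$h 10 + u{\left(-4 \right)} = \left(-3\right) 10 - 6 = -30 - 6 = -36$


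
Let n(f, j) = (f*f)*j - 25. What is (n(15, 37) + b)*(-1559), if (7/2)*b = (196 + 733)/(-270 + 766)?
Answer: -22464767511/1736 ≈ -1.2941e+7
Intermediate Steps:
n(f, j) = -25 + j*f² (n(f, j) = f²*j - 25 = j*f² - 25 = -25 + j*f²)
b = 929/1736 (b = 2*((196 + 733)/(-270 + 766))/7 = 2*(929/496)/7 = 2*(929*(1/496))/7 = (2/7)*(929/496) = 929/1736 ≈ 0.53514)
(n(15, 37) + b)*(-1559) = ((-25 + 37*15²) + 929/1736)*(-1559) = ((-25 + 37*225) + 929/1736)*(-1559) = ((-25 + 8325) + 929/1736)*(-1559) = (8300 + 929/1736)*(-1559) = (14409729/1736)*(-1559) = -22464767511/1736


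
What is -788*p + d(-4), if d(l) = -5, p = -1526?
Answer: 1202483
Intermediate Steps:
-788*p + d(-4) = -788*(-1526) - 5 = 1202488 - 5 = 1202483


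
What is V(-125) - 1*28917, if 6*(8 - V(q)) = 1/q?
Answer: -21681749/750 ≈ -28909.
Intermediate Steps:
V(q) = 8 - 1/(6*q)
V(-125) - 1*28917 = (8 - ⅙/(-125)) - 1*28917 = (8 - ⅙*(-1/125)) - 28917 = (8 + 1/750) - 28917 = 6001/750 - 28917 = -21681749/750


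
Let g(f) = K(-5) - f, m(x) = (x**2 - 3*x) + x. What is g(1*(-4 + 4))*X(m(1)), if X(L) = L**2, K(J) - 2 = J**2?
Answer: 27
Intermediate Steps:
K(J) = 2 + J**2
m(x) = x**2 - 2*x
g(f) = 27 - f (g(f) = (2 + (-5)**2) - f = (2 + 25) - f = 27 - f)
g(1*(-4 + 4))*X(m(1)) = (27 - (-4 + 4))*(1*(-2 + 1))**2 = (27 - 0)*(1*(-1))**2 = (27 - 1*0)*(-1)**2 = (27 + 0)*1 = 27*1 = 27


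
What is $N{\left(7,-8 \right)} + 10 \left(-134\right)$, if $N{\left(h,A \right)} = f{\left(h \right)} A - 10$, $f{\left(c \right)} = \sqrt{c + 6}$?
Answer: $-1350 - 8 \sqrt{13} \approx -1378.8$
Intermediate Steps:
$f{\left(c \right)} = \sqrt{6 + c}$
$N{\left(h,A \right)} = -10 + A \sqrt{6 + h}$ ($N{\left(h,A \right)} = \sqrt{6 + h} A - 10 = A \sqrt{6 + h} - 10 = -10 + A \sqrt{6 + h}$)
$N{\left(7,-8 \right)} + 10 \left(-134\right) = \left(-10 - 8 \sqrt{6 + 7}\right) + 10 \left(-134\right) = \left(-10 - 8 \sqrt{13}\right) - 1340 = -1350 - 8 \sqrt{13}$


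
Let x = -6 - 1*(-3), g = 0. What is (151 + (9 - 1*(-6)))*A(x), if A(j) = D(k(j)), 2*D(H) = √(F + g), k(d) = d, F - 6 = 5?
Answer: 83*√11 ≈ 275.28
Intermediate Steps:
F = 11 (F = 6 + 5 = 11)
x = -3 (x = -6 + 3 = -3)
D(H) = √11/2 (D(H) = √(11 + 0)/2 = √11/2)
A(j) = √11/2
(151 + (9 - 1*(-6)))*A(x) = (151 + (9 - 1*(-6)))*(√11/2) = (151 + (9 + 6))*(√11/2) = (151 + 15)*(√11/2) = 166*(√11/2) = 83*√11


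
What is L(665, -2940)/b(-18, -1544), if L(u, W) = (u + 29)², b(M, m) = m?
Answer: -120409/386 ≈ -311.94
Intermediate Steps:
L(u, W) = (29 + u)²
L(665, -2940)/b(-18, -1544) = (29 + 665)²/(-1544) = 694²*(-1/1544) = 481636*(-1/1544) = -120409/386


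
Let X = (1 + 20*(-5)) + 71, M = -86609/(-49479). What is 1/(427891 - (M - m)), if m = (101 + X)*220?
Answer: 49479/21966164920 ≈ 2.2525e-6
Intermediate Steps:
M = 86609/49479 (M = -86609*(-1/49479) = 86609/49479 ≈ 1.7504)
X = -28 (X = (1 - 100) + 71 = -99 + 71 = -28)
m = 16060 (m = (101 - 28)*220 = 73*220 = 16060)
1/(427891 - (M - m)) = 1/(427891 - (86609/49479 - 1*16060)) = 1/(427891 - (86609/49479 - 16060)) = 1/(427891 - 1*(-794546131/49479)) = 1/(427891 + 794546131/49479) = 1/(21966164920/49479) = 49479/21966164920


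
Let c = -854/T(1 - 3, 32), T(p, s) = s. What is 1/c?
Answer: -16/427 ≈ -0.037471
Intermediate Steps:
c = -427/16 (c = -854/32 = -854*1/32 = -427/16 ≈ -26.688)
1/c = 1/(-427/16) = -16/427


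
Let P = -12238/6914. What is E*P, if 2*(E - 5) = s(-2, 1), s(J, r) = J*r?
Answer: -24476/3457 ≈ -7.0801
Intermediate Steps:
P = -6119/3457 (P = -12238*1/6914 = -6119/3457 ≈ -1.7700)
E = 4 (E = 5 + (-2*1)/2 = 5 + (1/2)*(-2) = 5 - 1 = 4)
E*P = 4*(-6119/3457) = -24476/3457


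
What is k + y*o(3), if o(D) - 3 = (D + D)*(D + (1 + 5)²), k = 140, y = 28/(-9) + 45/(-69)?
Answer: -51881/69 ≈ -751.90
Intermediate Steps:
y = -779/207 (y = 28*(-⅑) + 45*(-1/69) = -28/9 - 15/23 = -779/207 ≈ -3.7633)
o(D) = 3 + 2*D*(36 + D) (o(D) = 3 + (D + D)*(D + (1 + 5)²) = 3 + (2*D)*(D + 6²) = 3 + (2*D)*(D + 36) = 3 + (2*D)*(36 + D) = 3 + 2*D*(36 + D))
k + y*o(3) = 140 - 779*(3 + 2*3² + 72*3)/207 = 140 - 779*(3 + 2*9 + 216)/207 = 140 - 779*(3 + 18 + 216)/207 = 140 - 779/207*237 = 140 - 61541/69 = -51881/69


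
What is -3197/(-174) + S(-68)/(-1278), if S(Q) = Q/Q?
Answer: 340466/18531 ≈ 18.373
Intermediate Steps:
S(Q) = 1
-3197/(-174) + S(-68)/(-1278) = -3197/(-174) + 1/(-1278) = -3197*(-1/174) + 1*(-1/1278) = 3197/174 - 1/1278 = 340466/18531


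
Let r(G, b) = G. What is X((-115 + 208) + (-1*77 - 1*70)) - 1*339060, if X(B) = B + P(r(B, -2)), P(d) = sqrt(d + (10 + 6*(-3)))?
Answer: -339114 + I*sqrt(62) ≈ -3.3911e+5 + 7.874*I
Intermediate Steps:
P(d) = sqrt(-8 + d) (P(d) = sqrt(d + (10 - 18)) = sqrt(d - 8) = sqrt(-8 + d))
X(B) = B + sqrt(-8 + B)
X((-115 + 208) + (-1*77 - 1*70)) - 1*339060 = (((-115 + 208) + (-1*77 - 1*70)) + sqrt(-8 + ((-115 + 208) + (-1*77 - 1*70)))) - 1*339060 = ((93 + (-77 - 70)) + sqrt(-8 + (93 + (-77 - 70)))) - 339060 = ((93 - 147) + sqrt(-8 + (93 - 147))) - 339060 = (-54 + sqrt(-8 - 54)) - 339060 = (-54 + sqrt(-62)) - 339060 = (-54 + I*sqrt(62)) - 339060 = -339114 + I*sqrt(62)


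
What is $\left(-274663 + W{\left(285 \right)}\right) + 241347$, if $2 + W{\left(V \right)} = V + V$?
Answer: $-32748$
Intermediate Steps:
$W{\left(V \right)} = -2 + 2 V$ ($W{\left(V \right)} = -2 + \left(V + V\right) = -2 + 2 V$)
$\left(-274663 + W{\left(285 \right)}\right) + 241347 = \left(-274663 + \left(-2 + 2 \cdot 285\right)\right) + 241347 = \left(-274663 + \left(-2 + 570\right)\right) + 241347 = \left(-274663 + 568\right) + 241347 = -274095 + 241347 = -32748$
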